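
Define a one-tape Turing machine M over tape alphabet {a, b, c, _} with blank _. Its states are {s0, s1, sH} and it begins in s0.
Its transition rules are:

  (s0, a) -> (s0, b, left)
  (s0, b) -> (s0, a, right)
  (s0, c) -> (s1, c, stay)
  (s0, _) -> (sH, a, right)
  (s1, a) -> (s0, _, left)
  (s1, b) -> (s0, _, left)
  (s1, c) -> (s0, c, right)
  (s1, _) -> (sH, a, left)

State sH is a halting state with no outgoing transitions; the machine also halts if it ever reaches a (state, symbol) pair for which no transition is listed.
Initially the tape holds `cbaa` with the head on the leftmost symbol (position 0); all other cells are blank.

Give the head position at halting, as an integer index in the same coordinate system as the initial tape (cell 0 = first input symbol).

state=s0 head=0 tape=[c]baa__   (s0,c)→(s1,c,stay)
state=s1 head=0 tape=[c]baa__   (s1,c)→(s0,c,right)
state=s0 head=1 tape=c[b]aa__   (s0,b)→(s0,a,right)
state=s0 head=2 tape=ca[a]a__   (s0,a)→(s0,b,left)
state=s0 head=1 tape=c[a]ba__   (s0,a)→(s0,b,left)
state=s0 head=0 tape=[c]bba__   (s0,c)→(s1,c,stay)
state=s1 head=0 tape=[c]bba__   (s1,c)→(s0,c,right)
state=s0 head=1 tape=c[b]ba__   (s0,b)→(s0,a,right)
state=s0 head=2 tape=ca[b]a__   (s0,b)→(s0,a,right)
state=s0 head=3 tape=caa[a]__   (s0,a)→(s0,b,left)
state=s0 head=2 tape=ca[a]b__   (s0,a)→(s0,b,left)
state=s0 head=1 tape=c[a]bb__   (s0,a)→(s0,b,left)
state=s0 head=0 tape=[c]bbb__   (s0,c)→(s1,c,stay)
state=s1 head=0 tape=[c]bbb__   (s1,c)→(s0,c,right)
state=s0 head=1 tape=c[b]bb__   (s0,b)→(s0,a,right)
state=s0 head=2 tape=ca[b]b__   (s0,b)→(s0,a,right)
state=s0 head=3 tape=caa[b]__   (s0,b)→(s0,a,right)
state=s0 head=4 tape=caaa[_]_   (s0,_)→(sH,a,right)
state=sH head=5 tape=caaaa[_]
At halt the head is at cell 5.

5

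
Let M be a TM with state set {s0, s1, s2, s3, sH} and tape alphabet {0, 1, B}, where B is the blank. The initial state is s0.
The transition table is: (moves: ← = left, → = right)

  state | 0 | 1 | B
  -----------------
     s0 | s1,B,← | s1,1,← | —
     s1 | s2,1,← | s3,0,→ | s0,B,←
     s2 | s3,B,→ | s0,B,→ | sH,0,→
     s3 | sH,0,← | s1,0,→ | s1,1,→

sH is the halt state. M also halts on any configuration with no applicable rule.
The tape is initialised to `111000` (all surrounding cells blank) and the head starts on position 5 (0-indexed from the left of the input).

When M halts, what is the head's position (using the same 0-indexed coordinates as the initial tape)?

s0 | B11100[0]   read 0 → write B, move ←, go to s1
s1 | B1110[0]B   read 0 → write 1, move ←, go to s2
s2 | B111[0]1B   read 0 → write B, move →, go to s3
s3 | B111B[1]B   read 1 → write 0, move →, go to s1
s1 | B111B0[B]   read B → write B, move ←, go to s0
s0 | B111B[0]B   read 0 → write B, move ←, go to s1
s1 | B111[B]BB   read B → write B, move ←, go to s0
s0 | B11[1]BBB   read 1 → write 1, move ←, go to s1
s1 | B1[1]1BBB   read 1 → write 0, move →, go to s3
s3 | B10[1]BBB   read 1 → write 0, move →, go to s1
s1 | B100[B]BB   read B → write B, move ←, go to s0
s0 | B10[0]BBB   read 0 → write B, move ←, go to s1
s1 | B1[0]BBBB   read 0 → write 1, move ←, go to s2
s2 | B[1]1BBBB   read 1 → write B, move →, go to s0
s0 | BB[1]BBBB   read 1 → write 1, move ←, go to s1
s1 | B[B]1BBBB   read B → write B, move ←, go to s0
s0 | [B]B1BBBB
At halt the head is at cell -1.

-1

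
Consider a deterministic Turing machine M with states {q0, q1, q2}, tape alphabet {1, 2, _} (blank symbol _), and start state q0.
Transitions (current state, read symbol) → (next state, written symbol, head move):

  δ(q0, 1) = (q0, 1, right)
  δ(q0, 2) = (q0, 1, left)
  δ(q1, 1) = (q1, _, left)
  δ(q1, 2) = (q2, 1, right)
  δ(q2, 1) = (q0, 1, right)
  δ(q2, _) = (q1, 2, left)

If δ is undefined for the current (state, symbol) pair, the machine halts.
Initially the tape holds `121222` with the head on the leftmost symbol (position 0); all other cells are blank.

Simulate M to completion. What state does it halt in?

state=q0 head=0 tape=[1]21222_   (q0,1)→(q0,1,right)
state=q0 head=1 tape=1[2]1222_   (q0,2)→(q0,1,left)
state=q0 head=0 tape=[1]11222_   (q0,1)→(q0,1,right)
state=q0 head=1 tape=1[1]1222_   (q0,1)→(q0,1,right)
state=q0 head=2 tape=11[1]222_   (q0,1)→(q0,1,right)
state=q0 head=3 tape=111[2]22_   (q0,2)→(q0,1,left)
state=q0 head=2 tape=11[1]122_   (q0,1)→(q0,1,right)
state=q0 head=3 tape=111[1]22_   (q0,1)→(q0,1,right)
state=q0 head=4 tape=1111[2]2_   (q0,2)→(q0,1,left)
state=q0 head=3 tape=111[1]12_   (q0,1)→(q0,1,right)
state=q0 head=4 tape=1111[1]2_   (q0,1)→(q0,1,right)
state=q0 head=5 tape=11111[2]_   (q0,2)→(q0,1,left)
state=q0 head=4 tape=1111[1]1_   (q0,1)→(q0,1,right)
state=q0 head=5 tape=11111[1]_   (q0,1)→(q0,1,right)
state=q0 head=6 tape=111111[_]
No transition is defined for (q0, _); M halts in state q0.

q0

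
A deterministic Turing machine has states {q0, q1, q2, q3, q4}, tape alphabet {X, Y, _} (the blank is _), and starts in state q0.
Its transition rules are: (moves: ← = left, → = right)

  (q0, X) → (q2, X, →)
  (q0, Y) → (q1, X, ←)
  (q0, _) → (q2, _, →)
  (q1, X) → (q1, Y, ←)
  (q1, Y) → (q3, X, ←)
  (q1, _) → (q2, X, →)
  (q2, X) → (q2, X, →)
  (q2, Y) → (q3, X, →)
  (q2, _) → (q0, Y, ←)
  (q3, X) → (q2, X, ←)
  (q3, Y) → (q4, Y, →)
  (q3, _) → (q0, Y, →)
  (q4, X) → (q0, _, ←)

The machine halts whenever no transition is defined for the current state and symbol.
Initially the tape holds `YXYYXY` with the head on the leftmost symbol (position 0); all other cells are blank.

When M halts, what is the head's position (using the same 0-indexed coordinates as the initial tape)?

q0 | __[Y]XYYXY   read Y → write X, move ←, go to q1
q1 | _[_]XXYYXY   read _ → write X, move →, go to q2
q2 | _X[X]XYYXY   read X → write X, move →, go to q2
q2 | _XX[X]YYXY   read X → write X, move →, go to q2
q2 | _XXX[Y]YXY   read Y → write X, move →, go to q3
q3 | _XXXX[Y]XY   read Y → write Y, move →, go to q4
q4 | _XXXXY[X]Y   read X → write _, move ←, go to q0
q0 | _XXXX[Y]_Y   read Y → write X, move ←, go to q1
q1 | _XXX[X]X_Y   read X → write Y, move ←, go to q1
q1 | _XX[X]YX_Y   read X → write Y, move ←, go to q1
q1 | _X[X]YYX_Y   read X → write Y, move ←, go to q1
q1 | _[X]YYYX_Y   read X → write Y, move ←, go to q1
q1 | [_]YYYYX_Y   read _ → write X, move →, go to q2
q2 | X[Y]YYYX_Y   read Y → write X, move →, go to q3
q3 | XX[Y]YYX_Y   read Y → write Y, move →, go to q4
q4 | XXY[Y]YX_Y
At halt the head is at cell 1.

1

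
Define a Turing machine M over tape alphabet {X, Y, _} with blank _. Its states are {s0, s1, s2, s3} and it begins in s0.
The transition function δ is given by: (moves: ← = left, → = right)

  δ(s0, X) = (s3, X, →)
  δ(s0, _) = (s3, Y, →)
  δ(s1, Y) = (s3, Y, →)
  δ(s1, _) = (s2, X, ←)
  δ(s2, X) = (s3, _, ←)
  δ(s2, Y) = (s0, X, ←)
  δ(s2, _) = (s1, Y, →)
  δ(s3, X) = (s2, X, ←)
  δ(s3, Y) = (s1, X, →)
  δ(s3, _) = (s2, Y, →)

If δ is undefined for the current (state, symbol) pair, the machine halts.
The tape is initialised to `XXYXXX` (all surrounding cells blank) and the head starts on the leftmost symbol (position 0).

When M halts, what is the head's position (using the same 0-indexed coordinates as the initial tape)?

1

state=s0 head=0 tape=_[X]XYXXX   (s0,X)→(s3,X,→)
state=s3 head=1 tape=_X[X]YXXX   (s3,X)→(s2,X,←)
state=s2 head=0 tape=_[X]XYXXX   (s2,X)→(s3,_,←)
state=s3 head=-1 tape=[_]_XYXXX   (s3,_)→(s2,Y,→)
state=s2 head=0 tape=Y[_]XYXXX   (s2,_)→(s1,Y,→)
state=s1 head=1 tape=YY[X]YXXX
At halt the head is at cell 1.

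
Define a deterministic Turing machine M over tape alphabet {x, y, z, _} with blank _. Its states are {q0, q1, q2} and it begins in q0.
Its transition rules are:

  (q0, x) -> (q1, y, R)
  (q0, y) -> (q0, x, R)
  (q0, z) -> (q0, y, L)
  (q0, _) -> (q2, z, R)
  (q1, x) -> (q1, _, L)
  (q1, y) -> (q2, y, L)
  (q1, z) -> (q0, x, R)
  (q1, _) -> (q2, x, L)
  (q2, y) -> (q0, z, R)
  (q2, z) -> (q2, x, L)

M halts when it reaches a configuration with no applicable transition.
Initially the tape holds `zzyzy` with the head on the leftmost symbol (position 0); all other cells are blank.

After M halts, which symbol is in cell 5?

q0 | __[z]zyzy__   read z → write y, move L, go to q0
q0 | _[_]yzyzy__   read _ → write z, move R, go to q2
q2 | _z[y]zyzy__   read y → write z, move R, go to q0
q0 | _zz[z]yzy__   read z → write y, move L, go to q0
q0 | _z[z]yyzy__   read z → write y, move L, go to q0
q0 | _[z]yyyzy__   read z → write y, move L, go to q0
q0 | [_]yyyyzy__   read _ → write z, move R, go to q2
q2 | z[y]yyyzy__   read y → write z, move R, go to q0
q0 | zz[y]yyzy__   read y → write x, move R, go to q0
q0 | zzx[y]yzy__   read y → write x, move R, go to q0
q0 | zzxx[y]zy__   read y → write x, move R, go to q0
q0 | zzxxx[z]y__   read z → write y, move L, go to q0
q0 | zzxx[x]yy__   read x → write y, move R, go to q1
q1 | zzxxy[y]y__   read y → write y, move L, go to q2
q2 | zzxx[y]yy__   read y → write z, move R, go to q0
q0 | zzxxz[y]y__   read y → write x, move R, go to q0
q0 | zzxxzx[y]__   read y → write x, move R, go to q0
q0 | zzxxzxx[_]_   read _ → write z, move R, go to q2
q2 | zzxxzxxz[_]
Cell 5 holds z when M halts.

z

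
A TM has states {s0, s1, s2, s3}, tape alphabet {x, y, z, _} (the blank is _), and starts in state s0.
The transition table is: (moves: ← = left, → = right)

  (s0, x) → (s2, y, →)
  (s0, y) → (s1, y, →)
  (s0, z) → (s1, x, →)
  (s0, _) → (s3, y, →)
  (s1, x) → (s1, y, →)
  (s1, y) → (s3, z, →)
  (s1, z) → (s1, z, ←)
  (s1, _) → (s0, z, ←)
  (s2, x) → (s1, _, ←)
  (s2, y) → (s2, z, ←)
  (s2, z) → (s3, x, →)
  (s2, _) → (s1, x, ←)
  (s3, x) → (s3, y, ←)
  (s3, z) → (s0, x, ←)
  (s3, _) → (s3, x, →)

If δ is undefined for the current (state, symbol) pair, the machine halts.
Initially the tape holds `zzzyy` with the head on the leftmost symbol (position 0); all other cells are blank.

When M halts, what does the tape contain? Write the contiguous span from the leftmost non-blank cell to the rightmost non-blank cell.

s0 | [z]zzyy   read z → write x, move →, go to s1
s1 | x[z]zyy   read z → write z, move ←, go to s1
s1 | [x]zzyy   read x → write y, move →, go to s1
s1 | y[z]zyy   read z → write z, move ←, go to s1
s1 | [y]zzyy   read y → write z, move →, go to s3
s3 | z[z]zyy   read z → write x, move ←, go to s0
s0 | [z]xzyy   read z → write x, move →, go to s1
s1 | x[x]zyy   read x → write y, move →, go to s1
s1 | xy[z]yy   read z → write z, move ←, go to s1
s1 | x[y]zyy   read y → write z, move →, go to s3
s3 | xz[z]yy   read z → write x, move ←, go to s0
s0 | x[z]xyy   read z → write x, move →, go to s1
s1 | xx[x]yy   read x → write y, move →, go to s1
s1 | xxy[y]y   read y → write z, move →, go to s3
s3 | xxyz[y]
The non-blank tape span at halt is xxyzy.

xxyzy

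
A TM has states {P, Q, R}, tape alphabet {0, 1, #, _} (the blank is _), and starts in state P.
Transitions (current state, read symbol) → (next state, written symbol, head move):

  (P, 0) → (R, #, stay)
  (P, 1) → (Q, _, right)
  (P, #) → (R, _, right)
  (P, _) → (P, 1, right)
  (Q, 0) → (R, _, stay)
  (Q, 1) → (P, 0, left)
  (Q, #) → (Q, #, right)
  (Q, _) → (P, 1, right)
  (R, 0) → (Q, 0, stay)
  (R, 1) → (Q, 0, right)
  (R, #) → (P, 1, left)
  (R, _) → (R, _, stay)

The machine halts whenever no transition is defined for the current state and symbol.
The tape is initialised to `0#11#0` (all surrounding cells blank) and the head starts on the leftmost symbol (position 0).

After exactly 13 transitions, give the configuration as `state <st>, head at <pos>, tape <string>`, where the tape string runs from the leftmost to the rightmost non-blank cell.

P | _[0]#11#0   read 0 → write #, move stay, go to R
R | _[#]#11#0   read # → write 1, move left, go to P
P | [_]1#11#0   read _ → write 1, move right, go to P
P | 1[1]#11#0   read 1 → write _, move right, go to Q
Q | 1_[#]11#0   read # → write #, move right, go to Q
Q | 1_#[1]1#0   read 1 → write 0, move left, go to P
P | 1_[#]01#0   read # → write _, move right, go to R
R | 1__[0]1#0   read 0 → write 0, move stay, go to Q
Q | 1__[0]1#0   read 0 → write _, move stay, go to R
R | 1__[_]1#0   read _ → write _, move stay, go to R
R | 1__[_]1#0   read _ → write _, move stay, go to R
R | 1__[_]1#0   read _ → write _, move stay, go to R
R | 1__[_]1#0   read _ → write _, move stay, go to R
R | 1__[_]1#0
After 13 steps: state R, head at 2, tape 1___1#0.

state R, head at 2, tape 1___1#0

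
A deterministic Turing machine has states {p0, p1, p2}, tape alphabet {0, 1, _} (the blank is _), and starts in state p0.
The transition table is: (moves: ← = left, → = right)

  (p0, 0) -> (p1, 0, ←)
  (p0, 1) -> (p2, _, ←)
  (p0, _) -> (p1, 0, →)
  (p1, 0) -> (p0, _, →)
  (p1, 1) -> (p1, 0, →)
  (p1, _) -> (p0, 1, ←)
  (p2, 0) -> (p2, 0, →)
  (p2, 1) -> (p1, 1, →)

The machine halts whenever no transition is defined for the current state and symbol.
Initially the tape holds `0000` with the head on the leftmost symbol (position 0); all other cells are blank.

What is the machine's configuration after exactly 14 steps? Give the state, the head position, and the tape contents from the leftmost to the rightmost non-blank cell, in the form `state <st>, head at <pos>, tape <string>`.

state p0, head at 0, tape 00_1000

p0 | ___[0]000   read 0 → write 0, move ←, go to p1
p1 | __[_]0000   read _ → write 1, move ←, go to p0
p0 | _[_]10000   read _ → write 0, move →, go to p1
p1 | _0[1]0000   read 1 → write 0, move →, go to p1
p1 | _00[0]000   read 0 → write _, move →, go to p0
p0 | _00_[0]00   read 0 → write 0, move ←, go to p1
p1 | _00[_]000   read _ → write 1, move ←, go to p0
p0 | _0[0]1000   read 0 → write 0, move ←, go to p1
p1 | _[0]01000   read 0 → write _, move →, go to p0
p0 | __[0]1000   read 0 → write 0, move ←, go to p1
p1 | _[_]01000   read _ → write 1, move ←, go to p0
p0 | [_]101000   read _ → write 0, move →, go to p1
p1 | 0[1]01000   read 1 → write 0, move →, go to p1
p1 | 00[0]1000   read 0 → write _, move →, go to p0
p0 | 00_[1]000
After 14 steps: state p0, head at 0, tape 00_1000.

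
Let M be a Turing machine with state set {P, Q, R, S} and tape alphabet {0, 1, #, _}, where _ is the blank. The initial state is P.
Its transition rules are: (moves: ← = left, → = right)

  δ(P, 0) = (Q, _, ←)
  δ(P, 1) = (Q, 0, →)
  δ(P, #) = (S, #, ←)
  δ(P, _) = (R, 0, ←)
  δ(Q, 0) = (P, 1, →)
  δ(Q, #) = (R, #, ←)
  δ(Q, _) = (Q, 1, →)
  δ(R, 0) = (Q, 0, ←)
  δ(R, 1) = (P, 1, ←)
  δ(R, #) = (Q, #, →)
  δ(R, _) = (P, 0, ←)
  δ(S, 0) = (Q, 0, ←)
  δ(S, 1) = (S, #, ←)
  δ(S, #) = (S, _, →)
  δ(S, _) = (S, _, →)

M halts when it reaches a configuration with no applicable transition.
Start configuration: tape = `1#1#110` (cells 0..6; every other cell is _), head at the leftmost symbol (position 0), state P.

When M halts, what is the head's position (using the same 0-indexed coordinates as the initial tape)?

6

state=P head=0 tape=__[1]#1#110_   (P,1)→(Q,0,→)
state=Q head=1 tape=__0[#]1#110_   (Q,#)→(R,#,←)
state=R head=0 tape=__[0]#1#110_   (R,0)→(Q,0,←)
state=Q head=-1 tape=_[_]0#1#110_   (Q,_)→(Q,1,→)
state=Q head=0 tape=_1[0]#1#110_   (Q,0)→(P,1,→)
state=P head=1 tape=_11[#]1#110_   (P,#)→(S,#,←)
state=S head=0 tape=_1[1]#1#110_   (S,1)→(S,#,←)
state=S head=-1 tape=_[1]##1#110_   (S,1)→(S,#,←)
state=S head=-2 tape=[_]###1#110_   (S,_)→(S,_,→)
state=S head=-1 tape=_[#]##1#110_   (S,#)→(S,_,→)
state=S head=0 tape=__[#]#1#110_   (S,#)→(S,_,→)
state=S head=1 tape=___[#]1#110_   (S,#)→(S,_,→)
state=S head=2 tape=____[1]#110_   (S,1)→(S,#,←)
state=S head=1 tape=___[_]##110_   (S,_)→(S,_,→)
state=S head=2 tape=____[#]#110_   (S,#)→(S,_,→)
state=S head=3 tape=_____[#]110_   (S,#)→(S,_,→)
state=S head=4 tape=______[1]10_   (S,1)→(S,#,←)
state=S head=3 tape=_____[_]#10_   (S,_)→(S,_,→)
state=S head=4 tape=______[#]10_   (S,#)→(S,_,→)
state=S head=5 tape=_______[1]0_   (S,1)→(S,#,←)
state=S head=4 tape=______[_]#0_   (S,_)→(S,_,→)
state=S head=5 tape=_______[#]0_   (S,#)→(S,_,→)
state=S head=6 tape=________[0]_   (S,0)→(Q,0,←)
state=Q head=5 tape=_______[_]0_   (Q,_)→(Q,1,→)
state=Q head=6 tape=_______1[0]_   (Q,0)→(P,1,→)
state=P head=7 tape=_______11[_]   (P,_)→(R,0,←)
state=R head=6 tape=_______1[1]0   (R,1)→(P,1,←)
state=P head=5 tape=_______[1]10   (P,1)→(Q,0,→)
state=Q head=6 tape=_______0[1]0
At halt the head is at cell 6.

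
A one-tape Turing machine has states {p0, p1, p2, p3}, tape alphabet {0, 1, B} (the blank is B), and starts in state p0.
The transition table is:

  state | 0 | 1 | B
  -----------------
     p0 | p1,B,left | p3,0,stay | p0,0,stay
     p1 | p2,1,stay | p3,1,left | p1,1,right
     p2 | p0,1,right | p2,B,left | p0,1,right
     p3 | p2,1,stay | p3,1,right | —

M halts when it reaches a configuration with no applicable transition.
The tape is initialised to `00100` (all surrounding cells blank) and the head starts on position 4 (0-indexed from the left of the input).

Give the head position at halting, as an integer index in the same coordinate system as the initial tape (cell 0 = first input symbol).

-2

p0 | BB0010[0]   read 0 → write B, move left, go to p1
p1 | BB001[0]B   read 0 → write 1, move stay, go to p2
p2 | BB001[1]B   read 1 → write B, move left, go to p2
p2 | BB00[1]BB   read 1 → write B, move left, go to p2
p2 | BB0[0]BBB   read 0 → write 1, move right, go to p0
p0 | BB01[B]BB   read B → write 0, move stay, go to p0
p0 | BB01[0]BB   read 0 → write B, move left, go to p1
p1 | BB0[1]BBB   read 1 → write 1, move left, go to p3
p3 | BB[0]1BBB   read 0 → write 1, move stay, go to p2
p2 | BB[1]1BBB   read 1 → write B, move left, go to p2
p2 | B[B]B1BBB   read B → write 1, move right, go to p0
p0 | B1[B]1BBB   read B → write 0, move stay, go to p0
p0 | B1[0]1BBB   read 0 → write B, move left, go to p1
p1 | B[1]B1BBB   read 1 → write 1, move left, go to p3
p3 | [B]1B1BBB
At halt the head is at cell -2.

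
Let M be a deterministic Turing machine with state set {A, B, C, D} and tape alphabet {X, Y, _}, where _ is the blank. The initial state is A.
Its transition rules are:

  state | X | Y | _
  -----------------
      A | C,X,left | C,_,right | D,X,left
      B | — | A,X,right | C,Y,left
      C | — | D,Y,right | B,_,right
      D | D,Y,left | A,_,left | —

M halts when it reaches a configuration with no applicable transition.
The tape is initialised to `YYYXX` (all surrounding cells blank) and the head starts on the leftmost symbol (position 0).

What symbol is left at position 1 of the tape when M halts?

_

A | [Y]YYXX   read Y → write _, move right, go to C
C | _[Y]YXX   read Y → write Y, move right, go to D
D | _Y[Y]XX   read Y → write _, move left, go to A
A | _[Y]_XX   read Y → write _, move right, go to C
C | __[_]XX   read _ → write _, move right, go to B
B | ___[X]X
Cell 1 holds _ when M halts.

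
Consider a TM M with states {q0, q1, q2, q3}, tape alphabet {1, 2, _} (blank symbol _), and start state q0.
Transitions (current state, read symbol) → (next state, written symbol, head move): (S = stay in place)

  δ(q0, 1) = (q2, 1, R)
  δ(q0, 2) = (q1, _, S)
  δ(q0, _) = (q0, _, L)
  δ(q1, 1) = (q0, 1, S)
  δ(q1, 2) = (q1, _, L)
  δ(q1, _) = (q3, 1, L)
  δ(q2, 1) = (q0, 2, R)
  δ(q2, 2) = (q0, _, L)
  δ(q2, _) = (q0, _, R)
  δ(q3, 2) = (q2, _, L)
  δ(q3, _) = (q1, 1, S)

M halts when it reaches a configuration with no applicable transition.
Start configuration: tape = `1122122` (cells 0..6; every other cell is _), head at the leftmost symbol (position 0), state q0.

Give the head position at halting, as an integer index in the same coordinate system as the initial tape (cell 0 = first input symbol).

-1

state=q0 head=0 tape=_[1]122122   (q0,1)→(q2,1,R)
state=q2 head=1 tape=_1[1]22122   (q2,1)→(q0,2,R)
state=q0 head=2 tape=_12[2]2122   (q0,2)→(q1,_,S)
state=q1 head=2 tape=_12[_]2122   (q1,_)→(q3,1,L)
state=q3 head=1 tape=_1[2]12122   (q3,2)→(q2,_,L)
state=q2 head=0 tape=_[1]_12122   (q2,1)→(q0,2,R)
state=q0 head=1 tape=_2[_]12122   (q0,_)→(q0,_,L)
state=q0 head=0 tape=_[2]_12122   (q0,2)→(q1,_,S)
state=q1 head=0 tape=_[_]_12122   (q1,_)→(q3,1,L)
state=q3 head=-1 tape=[_]1_12122   (q3,_)→(q1,1,S)
state=q1 head=-1 tape=[1]1_12122   (q1,1)→(q0,1,S)
state=q0 head=-1 tape=[1]1_12122   (q0,1)→(q2,1,R)
state=q2 head=0 tape=1[1]_12122   (q2,1)→(q0,2,R)
state=q0 head=1 tape=12[_]12122   (q0,_)→(q0,_,L)
state=q0 head=0 tape=1[2]_12122   (q0,2)→(q1,_,S)
state=q1 head=0 tape=1[_]_12122   (q1,_)→(q3,1,L)
state=q3 head=-1 tape=[1]1_12122
At halt the head is at cell -1.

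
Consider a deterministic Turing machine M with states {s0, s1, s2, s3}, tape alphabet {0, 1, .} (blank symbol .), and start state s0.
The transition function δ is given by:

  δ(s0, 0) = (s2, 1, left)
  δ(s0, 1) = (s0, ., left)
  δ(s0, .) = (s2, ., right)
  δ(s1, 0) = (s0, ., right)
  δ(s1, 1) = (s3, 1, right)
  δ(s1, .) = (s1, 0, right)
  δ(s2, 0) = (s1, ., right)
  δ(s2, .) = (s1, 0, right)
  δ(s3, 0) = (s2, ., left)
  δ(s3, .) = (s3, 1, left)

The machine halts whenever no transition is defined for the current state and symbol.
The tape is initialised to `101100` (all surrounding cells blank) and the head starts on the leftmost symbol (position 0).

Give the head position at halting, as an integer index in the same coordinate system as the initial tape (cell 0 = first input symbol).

s0 | .[1]01100   read 1 → write ., move left, go to s0
s0 | [.].01100   read . → write ., move right, go to s2
s2 | .[.]01100   read . → write 0, move right, go to s1
s1 | .0[0]1100   read 0 → write ., move right, go to s0
s0 | .0.[1]100   read 1 → write ., move left, go to s0
s0 | .0[.].100   read . → write ., move right, go to s2
s2 | .0.[.]100   read . → write 0, move right, go to s1
s1 | .0.0[1]00   read 1 → write 1, move right, go to s3
s3 | .0.01[0]0   read 0 → write ., move left, go to s2
s2 | .0.0[1].0
At halt the head is at cell 3.

3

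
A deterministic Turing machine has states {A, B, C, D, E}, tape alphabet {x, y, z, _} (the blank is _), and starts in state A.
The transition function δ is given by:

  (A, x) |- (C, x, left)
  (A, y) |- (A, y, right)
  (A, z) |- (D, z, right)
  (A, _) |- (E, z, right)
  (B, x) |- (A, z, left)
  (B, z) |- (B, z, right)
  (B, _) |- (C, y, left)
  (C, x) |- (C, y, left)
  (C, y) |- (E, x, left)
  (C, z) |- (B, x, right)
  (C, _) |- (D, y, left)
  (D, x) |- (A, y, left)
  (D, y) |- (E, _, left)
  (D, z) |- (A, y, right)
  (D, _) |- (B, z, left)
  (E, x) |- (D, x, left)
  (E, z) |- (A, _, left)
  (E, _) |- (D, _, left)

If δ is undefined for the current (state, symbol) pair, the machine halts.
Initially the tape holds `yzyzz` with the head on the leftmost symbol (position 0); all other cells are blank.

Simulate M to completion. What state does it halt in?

B

A | [y]zyzz_   read y → write y, move right, go to A
A | y[z]yzz_   read z → write z, move right, go to D
D | yz[y]zz_   read y → write _, move left, go to E
E | y[z]_zz_   read z → write _, move left, go to A
A | [y]__zz_   read y → write y, move right, go to A
A | y[_]_zz_   read _ → write z, move right, go to E
E | yz[_]zz_   read _ → write _, move left, go to D
D | y[z]_zz_   read z → write y, move right, go to A
A | yy[_]zz_   read _ → write z, move right, go to E
E | yyz[z]z_   read z → write _, move left, go to A
A | yy[z]_z_   read z → write z, move right, go to D
D | yyz[_]z_   read _ → write z, move left, go to B
B | yy[z]zz_   read z → write z, move right, go to B
B | yyz[z]z_   read z → write z, move right, go to B
B | yyzz[z]_   read z → write z, move right, go to B
B | yyzzz[_]   read _ → write y, move left, go to C
C | yyzz[z]y   read z → write x, move right, go to B
B | yyzzx[y]
No transition is defined for (B, y); M halts in state B.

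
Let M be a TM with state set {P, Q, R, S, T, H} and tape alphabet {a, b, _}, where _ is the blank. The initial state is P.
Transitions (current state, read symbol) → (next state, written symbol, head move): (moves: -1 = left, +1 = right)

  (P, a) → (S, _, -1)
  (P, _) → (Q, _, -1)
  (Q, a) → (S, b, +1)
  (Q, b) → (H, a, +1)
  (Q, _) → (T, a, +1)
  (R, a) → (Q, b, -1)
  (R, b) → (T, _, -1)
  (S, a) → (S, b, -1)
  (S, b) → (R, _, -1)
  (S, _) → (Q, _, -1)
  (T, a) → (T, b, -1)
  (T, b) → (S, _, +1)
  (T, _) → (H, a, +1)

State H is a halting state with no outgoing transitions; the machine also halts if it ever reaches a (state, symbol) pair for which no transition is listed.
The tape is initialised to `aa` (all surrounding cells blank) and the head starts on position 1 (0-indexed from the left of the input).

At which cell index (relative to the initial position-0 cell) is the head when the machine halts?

0

P | __a[a]   read a → write _, move -1, go to S
S | __[a]_   read a → write b, move -1, go to S
S | _[_]b_   read _ → write _, move -1, go to Q
Q | [_]_b_   read _ → write a, move +1, go to T
T | a[_]b_   read _ → write a, move +1, go to H
H | aa[b]_
At halt the head is at cell 0.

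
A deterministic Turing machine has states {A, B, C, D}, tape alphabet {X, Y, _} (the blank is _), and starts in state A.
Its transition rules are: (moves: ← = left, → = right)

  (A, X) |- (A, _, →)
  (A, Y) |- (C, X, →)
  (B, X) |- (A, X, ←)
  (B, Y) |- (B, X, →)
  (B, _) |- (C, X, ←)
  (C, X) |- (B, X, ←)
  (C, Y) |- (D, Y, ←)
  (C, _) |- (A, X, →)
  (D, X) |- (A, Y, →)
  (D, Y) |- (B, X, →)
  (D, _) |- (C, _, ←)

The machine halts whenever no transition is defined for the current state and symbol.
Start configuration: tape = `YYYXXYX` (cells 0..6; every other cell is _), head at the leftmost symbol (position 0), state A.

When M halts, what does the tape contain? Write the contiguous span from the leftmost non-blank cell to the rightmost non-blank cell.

XXXXXYX

state=A head=0 tape=_[Y]YYXXYX   (A,Y)→(C,X,→)
state=C head=1 tape=_X[Y]YXXYX   (C,Y)→(D,Y,←)
state=D head=0 tape=_[X]YYXXYX   (D,X)→(A,Y,→)
state=A head=1 tape=_Y[Y]YXXYX   (A,Y)→(C,X,→)
state=C head=2 tape=_YX[Y]XXYX   (C,Y)→(D,Y,←)
state=D head=1 tape=_Y[X]YXXYX   (D,X)→(A,Y,→)
state=A head=2 tape=_YY[Y]XXYX   (A,Y)→(C,X,→)
state=C head=3 tape=_YYX[X]XYX   (C,X)→(B,X,←)
state=B head=2 tape=_YY[X]XXYX   (B,X)→(A,X,←)
state=A head=1 tape=_Y[Y]XXXYX   (A,Y)→(C,X,→)
state=C head=2 tape=_YX[X]XXYX   (C,X)→(B,X,←)
state=B head=1 tape=_Y[X]XXXYX   (B,X)→(A,X,←)
state=A head=0 tape=_[Y]XXXXYX   (A,Y)→(C,X,→)
state=C head=1 tape=_X[X]XXXYX   (C,X)→(B,X,←)
state=B head=0 tape=_[X]XXXXYX   (B,X)→(A,X,←)
state=A head=-1 tape=[_]XXXXXYX
The non-blank tape span at halt is XXXXXYX.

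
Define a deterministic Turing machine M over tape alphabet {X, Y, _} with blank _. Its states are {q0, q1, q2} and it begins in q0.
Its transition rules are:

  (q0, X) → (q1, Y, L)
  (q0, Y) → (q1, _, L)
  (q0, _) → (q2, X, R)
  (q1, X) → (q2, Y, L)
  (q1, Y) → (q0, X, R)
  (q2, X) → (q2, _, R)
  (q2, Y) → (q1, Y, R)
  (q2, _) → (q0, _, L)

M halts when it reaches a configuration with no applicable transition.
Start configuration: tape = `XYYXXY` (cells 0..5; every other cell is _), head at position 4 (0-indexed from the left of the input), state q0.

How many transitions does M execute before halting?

q0 | XYYX[X]Y_   read X → write Y, move L, go to q1
q1 | XYY[X]YY_   read X → write Y, move L, go to q2
q2 | XY[Y]YYY_   read Y → write Y, move R, go to q1
q1 | XYY[Y]YY_   read Y → write X, move R, go to q0
q0 | XYYX[Y]Y_   read Y → write _, move L, go to q1
q1 | XYY[X]_Y_   read X → write Y, move L, go to q2
q2 | XY[Y]Y_Y_   read Y → write Y, move R, go to q1
q1 | XYY[Y]_Y_   read Y → write X, move R, go to q0
q0 | XYYX[_]Y_   read _ → write X, move R, go to q2
q2 | XYYXX[Y]_   read Y → write Y, move R, go to q1
q1 | XYYXXY[_]
M halts after 10 transitions.

10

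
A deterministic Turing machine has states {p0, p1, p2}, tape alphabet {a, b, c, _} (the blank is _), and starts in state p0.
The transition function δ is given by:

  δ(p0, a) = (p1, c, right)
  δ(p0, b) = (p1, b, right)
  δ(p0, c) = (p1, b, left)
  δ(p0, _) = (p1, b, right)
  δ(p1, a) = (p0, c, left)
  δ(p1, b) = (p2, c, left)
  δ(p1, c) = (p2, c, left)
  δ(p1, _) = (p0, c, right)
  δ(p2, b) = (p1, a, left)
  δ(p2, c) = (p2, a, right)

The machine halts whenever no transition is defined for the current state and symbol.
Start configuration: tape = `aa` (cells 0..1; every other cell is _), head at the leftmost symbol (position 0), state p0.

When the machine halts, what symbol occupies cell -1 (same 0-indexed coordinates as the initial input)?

p0 | __[a]a   read a → write c, move right, go to p1
p1 | __c[a]   read a → write c, move left, go to p0
p0 | __[c]c   read c → write b, move left, go to p1
p1 | _[_]bc   read _ → write c, move right, go to p0
p0 | _c[b]c   read b → write b, move right, go to p1
p1 | _cb[c]   read c → write c, move left, go to p2
p2 | _c[b]c   read b → write a, move left, go to p1
p1 | _[c]ac   read c → write c, move left, go to p2
p2 | [_]cac
Cell -1 holds c when M halts.

c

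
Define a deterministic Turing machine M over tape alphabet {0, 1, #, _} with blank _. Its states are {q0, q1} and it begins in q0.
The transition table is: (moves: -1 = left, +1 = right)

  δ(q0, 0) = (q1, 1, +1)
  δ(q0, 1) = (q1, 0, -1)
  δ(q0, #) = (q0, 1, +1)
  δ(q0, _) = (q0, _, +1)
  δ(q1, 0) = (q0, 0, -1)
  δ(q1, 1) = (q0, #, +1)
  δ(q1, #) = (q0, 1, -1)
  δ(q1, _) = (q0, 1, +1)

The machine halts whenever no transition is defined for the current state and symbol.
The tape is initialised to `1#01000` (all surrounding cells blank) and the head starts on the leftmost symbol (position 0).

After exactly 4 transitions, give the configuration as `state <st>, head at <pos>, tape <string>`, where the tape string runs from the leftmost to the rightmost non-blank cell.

state q0, head at 0, tape 11101000

state=q0 head=0 tape=_[1]#01000   (q0,1)→(q1,0,-1)
state=q1 head=-1 tape=[_]0#01000   (q1,_)→(q0,1,+1)
state=q0 head=0 tape=1[0]#01000   (q0,0)→(q1,1,+1)
state=q1 head=1 tape=11[#]01000   (q1,#)→(q0,1,-1)
state=q0 head=0 tape=1[1]101000
After 4 steps: state q0, head at 0, tape 11101000.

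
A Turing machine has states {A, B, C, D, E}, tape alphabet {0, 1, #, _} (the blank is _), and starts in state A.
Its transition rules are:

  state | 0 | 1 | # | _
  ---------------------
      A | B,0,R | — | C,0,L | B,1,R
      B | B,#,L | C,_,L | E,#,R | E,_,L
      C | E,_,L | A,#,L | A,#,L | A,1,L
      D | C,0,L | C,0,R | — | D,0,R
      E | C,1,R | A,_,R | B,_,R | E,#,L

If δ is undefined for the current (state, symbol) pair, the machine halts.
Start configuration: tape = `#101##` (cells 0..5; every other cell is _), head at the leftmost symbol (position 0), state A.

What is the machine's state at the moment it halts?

A | ___[#]101##   read # → write 0, move L, go to C
C | __[_]0101##   read _ → write 1, move L, go to A
A | _[_]10101##   read _ → write 1, move R, go to B
B | _1[1]0101##   read 1 → write _, move L, go to C
C | _[1]_0101##   read 1 → write #, move L, go to A
A | [_]#_0101##   read _ → write 1, move R, go to B
B | 1[#]_0101##   read # → write #, move R, go to E
E | 1#[_]0101##   read _ → write #, move L, go to E
E | 1[#]#0101##   read # → write _, move R, go to B
B | 1_[#]0101##   read # → write #, move R, go to E
E | 1_#[0]101##   read 0 → write 1, move R, go to C
C | 1_#1[1]01##   read 1 → write #, move L, go to A
A | 1_#[1]#01##
No transition is defined for (A, 1); M halts in state A.

A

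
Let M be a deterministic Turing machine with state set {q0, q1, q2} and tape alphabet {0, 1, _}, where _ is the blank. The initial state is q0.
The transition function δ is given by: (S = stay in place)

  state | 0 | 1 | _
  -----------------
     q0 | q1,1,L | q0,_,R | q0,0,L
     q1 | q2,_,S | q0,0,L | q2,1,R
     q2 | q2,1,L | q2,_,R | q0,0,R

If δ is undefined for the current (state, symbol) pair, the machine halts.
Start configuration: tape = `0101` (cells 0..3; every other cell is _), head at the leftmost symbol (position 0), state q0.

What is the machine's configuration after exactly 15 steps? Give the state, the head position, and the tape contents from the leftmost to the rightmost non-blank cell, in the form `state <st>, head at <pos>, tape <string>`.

state q2, head at 1, tape 11_100

q0 | _[0]101_   read 0 → write 1, move L, go to q1
q1 | [_]1101_   read _ → write 1, move R, go to q2
q2 | 1[1]101_   read 1 → write _, move R, go to q2
q2 | 1_[1]01_   read 1 → write _, move R, go to q2
q2 | 1__[0]1_   read 0 → write 1, move L, go to q2
q2 | 1_[_]11_   read _ → write 0, move R, go to q0
q0 | 1_0[1]1_   read 1 → write _, move R, go to q0
q0 | 1_0_[1]_   read 1 → write _, move R, go to q0
q0 | 1_0__[_]   read _ → write 0, move L, go to q0
q0 | 1_0_[_]0   read _ → write 0, move L, go to q0
q0 | 1_0[_]00   read _ → write 0, move L, go to q0
q0 | 1_[0]000   read 0 → write 1, move L, go to q1
q1 | 1[_]1000   read _ → write 1, move R, go to q2
q2 | 11[1]000   read 1 → write _, move R, go to q2
q2 | 11_[0]00   read 0 → write 1, move L, go to q2
q2 | 11[_]100
After 15 steps: state q2, head at 1, tape 11_100.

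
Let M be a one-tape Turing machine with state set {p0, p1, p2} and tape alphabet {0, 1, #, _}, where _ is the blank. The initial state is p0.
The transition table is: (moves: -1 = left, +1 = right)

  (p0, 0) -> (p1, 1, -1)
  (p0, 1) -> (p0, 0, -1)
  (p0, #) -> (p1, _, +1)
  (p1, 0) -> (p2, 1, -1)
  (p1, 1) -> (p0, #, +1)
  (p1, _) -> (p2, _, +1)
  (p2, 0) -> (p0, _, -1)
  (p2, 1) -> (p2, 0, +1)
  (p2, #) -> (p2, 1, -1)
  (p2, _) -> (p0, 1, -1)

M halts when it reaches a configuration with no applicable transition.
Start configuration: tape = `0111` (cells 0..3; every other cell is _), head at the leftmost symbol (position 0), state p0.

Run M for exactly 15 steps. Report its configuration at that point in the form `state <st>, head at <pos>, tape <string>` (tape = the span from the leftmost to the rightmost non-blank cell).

state p1, head at -1, tape 11111

p0 | _[0]111_   read 0 → write 1, move -1, go to p1
p1 | [_]1111_   read _ → write _, move +1, go to p2
p2 | _[1]111_   read 1 → write 0, move +1, go to p2
p2 | _0[1]11_   read 1 → write 0, move +1, go to p2
p2 | _00[1]1_   read 1 → write 0, move +1, go to p2
p2 | _000[1]_   read 1 → write 0, move +1, go to p2
p2 | _0000[_]   read _ → write 1, move -1, go to p0
p0 | _000[0]1   read 0 → write 1, move -1, go to p1
p1 | _00[0]11   read 0 → write 1, move -1, go to p2
p2 | _0[0]111   read 0 → write _, move -1, go to p0
p0 | _[0]_111   read 0 → write 1, move -1, go to p1
p1 | [_]1_111   read _ → write _, move +1, go to p2
p2 | _[1]_111   read 1 → write 0, move +1, go to p2
p2 | _0[_]111   read _ → write 1, move -1, go to p0
p0 | _[0]1111   read 0 → write 1, move -1, go to p1
p1 | [_]11111
After 15 steps: state p1, head at -1, tape 11111.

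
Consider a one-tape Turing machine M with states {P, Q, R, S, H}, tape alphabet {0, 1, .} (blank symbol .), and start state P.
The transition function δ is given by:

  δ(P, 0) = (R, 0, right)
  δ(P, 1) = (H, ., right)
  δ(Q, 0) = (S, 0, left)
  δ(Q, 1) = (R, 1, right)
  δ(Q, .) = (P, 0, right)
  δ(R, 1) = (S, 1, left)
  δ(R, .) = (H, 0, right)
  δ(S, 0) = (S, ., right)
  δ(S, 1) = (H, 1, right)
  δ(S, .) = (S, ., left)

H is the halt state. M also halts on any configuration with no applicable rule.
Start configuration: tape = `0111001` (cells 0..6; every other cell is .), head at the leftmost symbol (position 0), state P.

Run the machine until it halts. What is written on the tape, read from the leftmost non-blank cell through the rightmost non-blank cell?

state=P head=0 tape=[0]111001   (P,0)→(R,0,right)
state=R head=1 tape=0[1]11001   (R,1)→(S,1,left)
state=S head=0 tape=[0]111001   (S,0)→(S,.,right)
state=S head=1 tape=.[1]11001   (S,1)→(H,1,right)
state=H head=2 tape=.1[1]1001
The non-blank tape span at halt is 111001.

111001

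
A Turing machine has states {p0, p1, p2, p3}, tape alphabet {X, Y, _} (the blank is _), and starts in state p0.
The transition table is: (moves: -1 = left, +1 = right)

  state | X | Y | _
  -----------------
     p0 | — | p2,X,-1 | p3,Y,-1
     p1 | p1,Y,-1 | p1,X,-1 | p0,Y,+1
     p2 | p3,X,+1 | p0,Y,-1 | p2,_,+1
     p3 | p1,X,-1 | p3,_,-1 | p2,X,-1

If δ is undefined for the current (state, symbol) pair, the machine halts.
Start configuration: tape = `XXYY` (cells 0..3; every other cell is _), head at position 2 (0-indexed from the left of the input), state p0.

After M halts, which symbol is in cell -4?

Y

state=p0 head=2 tape=____XX[Y]Y   (p0,Y)→(p2,X,-1)
state=p2 head=1 tape=____X[X]XY   (p2,X)→(p3,X,+1)
state=p3 head=2 tape=____XX[X]Y   (p3,X)→(p1,X,-1)
state=p1 head=1 tape=____X[X]XY   (p1,X)→(p1,Y,-1)
state=p1 head=0 tape=____[X]YXY   (p1,X)→(p1,Y,-1)
state=p1 head=-1 tape=___[_]YYXY   (p1,_)→(p0,Y,+1)
state=p0 head=0 tape=___Y[Y]YXY   (p0,Y)→(p2,X,-1)
state=p2 head=-1 tape=___[Y]XYXY   (p2,Y)→(p0,Y,-1)
state=p0 head=-2 tape=__[_]YXYXY   (p0,_)→(p3,Y,-1)
state=p3 head=-3 tape=_[_]YYXYXY   (p3,_)→(p2,X,-1)
state=p2 head=-4 tape=[_]XYYXYXY   (p2,_)→(p2,_,+1)
state=p2 head=-3 tape=_[X]YYXYXY   (p2,X)→(p3,X,+1)
state=p3 head=-2 tape=_X[Y]YXYXY   (p3,Y)→(p3,_,-1)
state=p3 head=-3 tape=_[X]_YXYXY   (p3,X)→(p1,X,-1)
state=p1 head=-4 tape=[_]X_YXYXY   (p1,_)→(p0,Y,+1)
state=p0 head=-3 tape=Y[X]_YXYXY
Cell -4 holds Y when M halts.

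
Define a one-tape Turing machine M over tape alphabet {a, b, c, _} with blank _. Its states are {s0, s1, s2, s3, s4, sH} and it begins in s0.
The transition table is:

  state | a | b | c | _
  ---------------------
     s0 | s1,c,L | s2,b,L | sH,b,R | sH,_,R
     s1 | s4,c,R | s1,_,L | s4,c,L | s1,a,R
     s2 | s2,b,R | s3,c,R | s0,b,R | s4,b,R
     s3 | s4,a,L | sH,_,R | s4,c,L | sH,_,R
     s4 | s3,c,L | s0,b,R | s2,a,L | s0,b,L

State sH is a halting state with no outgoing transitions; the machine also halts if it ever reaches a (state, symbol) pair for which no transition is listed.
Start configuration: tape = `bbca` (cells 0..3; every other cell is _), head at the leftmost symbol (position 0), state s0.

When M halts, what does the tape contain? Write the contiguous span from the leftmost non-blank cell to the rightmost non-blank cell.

state=s0 head=0 tape=_[b]bca   (s0,b)→(s2,b,L)
state=s2 head=-1 tape=[_]bbca   (s2,_)→(s4,b,R)
state=s4 head=0 tape=b[b]bca   (s4,b)→(s0,b,R)
state=s0 head=1 tape=bb[b]ca   (s0,b)→(s2,b,L)
state=s2 head=0 tape=b[b]bca   (s2,b)→(s3,c,R)
state=s3 head=1 tape=bc[b]ca   (s3,b)→(sH,_,R)
state=sH head=2 tape=bc_[c]a
The non-blank tape span at halt is bc_ca.

bc_ca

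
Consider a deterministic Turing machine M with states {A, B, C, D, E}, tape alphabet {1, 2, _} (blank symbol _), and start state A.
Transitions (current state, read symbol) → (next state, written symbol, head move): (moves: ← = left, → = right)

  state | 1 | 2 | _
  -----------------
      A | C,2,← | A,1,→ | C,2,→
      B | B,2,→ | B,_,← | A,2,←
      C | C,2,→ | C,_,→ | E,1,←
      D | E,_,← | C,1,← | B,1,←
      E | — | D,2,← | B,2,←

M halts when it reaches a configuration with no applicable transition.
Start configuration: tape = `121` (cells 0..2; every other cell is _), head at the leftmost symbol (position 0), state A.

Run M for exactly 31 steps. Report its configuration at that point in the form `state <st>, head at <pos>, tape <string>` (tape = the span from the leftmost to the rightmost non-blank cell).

state=A head=0 tape=____[1]21__   (A,1)→(C,2,←)
state=C head=-1 tape=___[_]221__   (C,_)→(E,1,←)
state=E head=-2 tape=__[_]1221__   (E,_)→(B,2,←)
state=B head=-3 tape=_[_]21221__   (B,_)→(A,2,←)
state=A head=-4 tape=[_]221221__   (A,_)→(C,2,→)
state=C head=-3 tape=2[2]21221__   (C,2)→(C,_,→)
state=C head=-2 tape=2_[2]1221__   (C,2)→(C,_,→)
state=C head=-1 tape=2__[1]221__   (C,1)→(C,2,→)
state=C head=0 tape=2__2[2]21__   (C,2)→(C,_,→)
state=C head=1 tape=2__2_[2]1__   (C,2)→(C,_,→)
state=C head=2 tape=2__2__[1]__   (C,1)→(C,2,→)
state=C head=3 tape=2__2__2[_]_   (C,_)→(E,1,←)
state=E head=2 tape=2__2__[2]1_   (E,2)→(D,2,←)
state=D head=1 tape=2__2_[_]21_   (D,_)→(B,1,←)
state=B head=0 tape=2__2[_]121_   (B,_)→(A,2,←)
state=A head=-1 tape=2__[2]2121_   (A,2)→(A,1,→)
state=A head=0 tape=2__1[2]121_   (A,2)→(A,1,→)
state=A head=1 tape=2__11[1]21_   (A,1)→(C,2,←)
state=C head=0 tape=2__1[1]221_   (C,1)→(C,2,→)
state=C head=1 tape=2__12[2]21_   (C,2)→(C,_,→)
state=C head=2 tape=2__12_[2]1_   (C,2)→(C,_,→)
state=C head=3 tape=2__12__[1]_   (C,1)→(C,2,→)
state=C head=4 tape=2__12__2[_]   (C,_)→(E,1,←)
state=E head=3 tape=2__12__[2]1   (E,2)→(D,2,←)
state=D head=2 tape=2__12_[_]21   (D,_)→(B,1,←)
state=B head=1 tape=2__12[_]121   (B,_)→(A,2,←)
state=A head=0 tape=2__1[2]2121   (A,2)→(A,1,→)
state=A head=1 tape=2__11[2]121   (A,2)→(A,1,→)
state=A head=2 tape=2__111[1]21   (A,1)→(C,2,←)
state=C head=1 tape=2__11[1]221   (C,1)→(C,2,→)
state=C head=2 tape=2__112[2]21   (C,2)→(C,_,→)
state=C head=3 tape=2__112_[2]1
After 31 steps: state C, head at 3, tape 2__112_21.

state C, head at 3, tape 2__112_21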